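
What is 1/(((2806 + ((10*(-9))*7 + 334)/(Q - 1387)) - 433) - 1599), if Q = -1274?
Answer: 2661/2059910 ≈ 0.0012918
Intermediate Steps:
1/(((2806 + ((10*(-9))*7 + 334)/(Q - 1387)) - 433) - 1599) = 1/(((2806 + ((10*(-9))*7 + 334)/(-1274 - 1387)) - 433) - 1599) = 1/(((2806 + (-90*7 + 334)/(-2661)) - 433) - 1599) = 1/(((2806 + (-630 + 334)*(-1/2661)) - 433) - 1599) = 1/(((2806 - 296*(-1/2661)) - 433) - 1599) = 1/(((2806 + 296/2661) - 433) - 1599) = 1/((7467062/2661 - 433) - 1599) = 1/(6314849/2661 - 1599) = 1/(2059910/2661) = 2661/2059910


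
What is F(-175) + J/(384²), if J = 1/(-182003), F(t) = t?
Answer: -4696551014401/26837434368 ≈ -175.00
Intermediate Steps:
J = -1/182003 ≈ -5.4944e-6
F(-175) + J/(384²) = -175 - 1/(182003*(384²)) = -175 - 1/182003/147456 = -175 - 1/182003*1/147456 = -175 - 1/26837434368 = -4696551014401/26837434368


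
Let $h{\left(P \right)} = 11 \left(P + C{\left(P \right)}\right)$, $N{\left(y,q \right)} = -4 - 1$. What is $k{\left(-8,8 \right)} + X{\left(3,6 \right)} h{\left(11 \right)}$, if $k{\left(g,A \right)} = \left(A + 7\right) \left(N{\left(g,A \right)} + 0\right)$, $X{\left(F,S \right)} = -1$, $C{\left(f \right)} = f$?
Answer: $-317$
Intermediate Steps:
$N{\left(y,q \right)} = -5$
$h{\left(P \right)} = 22 P$ ($h{\left(P \right)} = 11 \left(P + P\right) = 11 \cdot 2 P = 22 P$)
$k{\left(g,A \right)} = -35 - 5 A$ ($k{\left(g,A \right)} = \left(A + 7\right) \left(-5 + 0\right) = \left(7 + A\right) \left(-5\right) = -35 - 5 A$)
$k{\left(-8,8 \right)} + X{\left(3,6 \right)} h{\left(11 \right)} = \left(-35 - 40\right) - 22 \cdot 11 = \left(-35 - 40\right) - 242 = -75 - 242 = -317$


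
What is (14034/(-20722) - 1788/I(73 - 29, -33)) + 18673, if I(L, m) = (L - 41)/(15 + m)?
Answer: 304616744/10361 ≈ 29400.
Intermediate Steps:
I(L, m) = (-41 + L)/(15 + m)
(14034/(-20722) - 1788/I(73 - 29, -33)) + 18673 = (14034/(-20722) - 1788*(15 - 33)/(-41 + (73 - 29))) + 18673 = (14034*(-1/20722) - 1788*(-18/(-41 + 44))) + 18673 = (-7017/10361 - 1788/((-1/18*3))) + 18673 = (-7017/10361 - 1788/(-⅙)) + 18673 = (-7017/10361 - 1788*(-6)) + 18673 = (-7017/10361 + 10728) + 18673 = 111145791/10361 + 18673 = 304616744/10361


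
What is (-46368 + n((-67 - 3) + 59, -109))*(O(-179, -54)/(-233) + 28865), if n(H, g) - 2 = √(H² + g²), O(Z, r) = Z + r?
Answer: -1338400956 + 28866*√12002 ≈ -1.3352e+9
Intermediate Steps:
n(H, g) = 2 + √(H² + g²)
(-46368 + n((-67 - 3) + 59, -109))*(O(-179, -54)/(-233) + 28865) = (-46368 + (2 + √(((-67 - 3) + 59)² + (-109)²)))*((-179 - 54)/(-233) + 28865) = (-46368 + (2 + √((-70 + 59)² + 11881)))*(-233*(-1/233) + 28865) = (-46368 + (2 + √((-11)² + 11881)))*(1 + 28865) = (-46368 + (2 + √(121 + 11881)))*28866 = (-46368 + (2 + √12002))*28866 = (-46366 + √12002)*28866 = -1338400956 + 28866*√12002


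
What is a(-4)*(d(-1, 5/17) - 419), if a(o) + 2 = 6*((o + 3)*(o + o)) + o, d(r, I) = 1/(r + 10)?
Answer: -52780/3 ≈ -17593.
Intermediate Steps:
d(r, I) = 1/(10 + r)
a(o) = -2 + o + 12*o*(3 + o) (a(o) = -2 + (6*((o + 3)*(o + o)) + o) = -2 + (6*((3 + o)*(2*o)) + o) = -2 + (6*(2*o*(3 + o)) + o) = -2 + (12*o*(3 + o) + o) = -2 + (o + 12*o*(3 + o)) = -2 + o + 12*o*(3 + o))
a(-4)*(d(-1, 5/17) - 419) = (-2 + 12*(-4)² + 37*(-4))*(1/(10 - 1) - 419) = (-2 + 12*16 - 148)*(1/9 - 419) = (-2 + 192 - 148)*(⅑ - 419) = 42*(-3770/9) = -52780/3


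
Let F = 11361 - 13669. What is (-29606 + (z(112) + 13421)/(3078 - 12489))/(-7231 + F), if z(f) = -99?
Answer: 278635388/89771529 ≈ 3.1038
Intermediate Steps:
F = -2308
(-29606 + (z(112) + 13421)/(3078 - 12489))/(-7231 + F) = (-29606 + (-99 + 13421)/(3078 - 12489))/(-7231 - 2308) = (-29606 + 13322/(-9411))/(-9539) = (-29606 + 13322*(-1/9411))*(-1/9539) = (-29606 - 13322/9411)*(-1/9539) = -278635388/9411*(-1/9539) = 278635388/89771529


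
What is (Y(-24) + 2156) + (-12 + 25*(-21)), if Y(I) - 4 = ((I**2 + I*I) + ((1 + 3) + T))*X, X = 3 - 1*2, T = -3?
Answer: 2776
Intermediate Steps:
X = 1 (X = 3 - 2 = 1)
Y(I) = 5 + 2*I**2 (Y(I) = 4 + ((I**2 + I*I) + ((1 + 3) - 3))*1 = 4 + ((I**2 + I**2) + (4 - 3))*1 = 4 + (2*I**2 + 1)*1 = 4 + (1 + 2*I**2)*1 = 4 + (1 + 2*I**2) = 5 + 2*I**2)
(Y(-24) + 2156) + (-12 + 25*(-21)) = ((5 + 2*(-24)**2) + 2156) + (-12 + 25*(-21)) = ((5 + 2*576) + 2156) + (-12 - 525) = ((5 + 1152) + 2156) - 537 = (1157 + 2156) - 537 = 3313 - 537 = 2776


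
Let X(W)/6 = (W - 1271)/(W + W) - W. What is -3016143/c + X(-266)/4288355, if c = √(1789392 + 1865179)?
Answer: 429147/1140702430 - 3016143*√3654571/3654571 ≈ -1577.7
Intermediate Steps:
X(W) = -6*W + 3*(-1271 + W)/W (X(W) = 6*((W - 1271)/(W + W) - W) = 6*((-1271 + W)/((2*W)) - W) = 6*((-1271 + W)*(1/(2*W)) - W) = 6*((-1271 + W)/(2*W) - W) = 6*(-W + (-1271 + W)/(2*W)) = -6*W + 3*(-1271 + W)/W)
c = √3654571 ≈ 1911.7
-3016143/c + X(-266)/4288355 = -3016143*√3654571/3654571 + (3 - 3813/(-266) - 6*(-266))/4288355 = -3016143*√3654571/3654571 + (3 - 3813*(-1/266) + 1596)*(1/4288355) = -3016143*√3654571/3654571 + (3 + 3813/266 + 1596)*(1/4288355) = -3016143*√3654571/3654571 + (429147/266)*(1/4288355) = -3016143*√3654571/3654571 + 429147/1140702430 = 429147/1140702430 - 3016143*√3654571/3654571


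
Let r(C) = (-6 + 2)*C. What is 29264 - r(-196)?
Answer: 28480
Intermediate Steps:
r(C) = -4*C
29264 - r(-196) = 29264 - (-4)*(-196) = 29264 - 1*784 = 29264 - 784 = 28480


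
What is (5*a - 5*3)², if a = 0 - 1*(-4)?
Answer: 25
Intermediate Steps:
a = 4 (a = 0 + 4 = 4)
(5*a - 5*3)² = (5*4 - 5*3)² = (20 - 15)² = 5² = 25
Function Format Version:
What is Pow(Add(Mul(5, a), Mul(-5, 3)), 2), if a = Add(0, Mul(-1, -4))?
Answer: 25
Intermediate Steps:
a = 4 (a = Add(0, 4) = 4)
Pow(Add(Mul(5, a), Mul(-5, 3)), 2) = Pow(Add(Mul(5, 4), Mul(-5, 3)), 2) = Pow(Add(20, -15), 2) = Pow(5, 2) = 25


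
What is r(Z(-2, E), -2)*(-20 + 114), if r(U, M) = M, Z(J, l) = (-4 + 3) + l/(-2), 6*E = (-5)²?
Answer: -188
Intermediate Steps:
E = 25/6 (E = (⅙)*(-5)² = (⅙)*25 = 25/6 ≈ 4.1667)
Z(J, l) = -1 - l/2 (Z(J, l) = -1 + l*(-½) = -1 - l/2)
r(Z(-2, E), -2)*(-20 + 114) = -2*(-20 + 114) = -2*94 = -188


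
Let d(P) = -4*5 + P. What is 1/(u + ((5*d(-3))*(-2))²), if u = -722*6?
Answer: 1/48568 ≈ 2.0590e-5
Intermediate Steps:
u = -4332
d(P) = -20 + P
1/(u + ((5*d(-3))*(-2))²) = 1/(-4332 + ((5*(-20 - 3))*(-2))²) = 1/(-4332 + ((5*(-23))*(-2))²) = 1/(-4332 + (-115*(-2))²) = 1/(-4332 + 230²) = 1/(-4332 + 52900) = 1/48568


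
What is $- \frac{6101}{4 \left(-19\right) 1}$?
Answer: $\frac{6101}{76} \approx 80.276$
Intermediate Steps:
$- \frac{6101}{4 \left(-19\right) 1} = - \frac{6101}{\left(-76\right) 1} = - \frac{6101}{-76} = \left(-6101\right) \left(- \frac{1}{76}\right) = \frac{6101}{76}$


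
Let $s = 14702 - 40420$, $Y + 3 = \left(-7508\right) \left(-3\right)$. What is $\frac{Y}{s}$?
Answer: $- \frac{22521}{25718} \approx -0.87569$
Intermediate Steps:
$Y = 22521$ ($Y = -3 - -22524 = -3 + 22524 = 22521$)
$s = -25718$
$\frac{Y}{s} = \frac{22521}{-25718} = 22521 \left(- \frac{1}{25718}\right) = - \frac{22521}{25718}$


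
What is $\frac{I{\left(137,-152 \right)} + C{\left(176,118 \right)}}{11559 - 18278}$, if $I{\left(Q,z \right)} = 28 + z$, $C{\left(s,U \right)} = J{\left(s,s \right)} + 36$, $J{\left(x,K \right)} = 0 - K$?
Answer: $\frac{264}{6719} \approx 0.039292$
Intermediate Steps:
$J{\left(x,K \right)} = - K$
$C{\left(s,U \right)} = 36 - s$ ($C{\left(s,U \right)} = - s + 36 = 36 - s$)
$\frac{I{\left(137,-152 \right)} + C{\left(176,118 \right)}}{11559 - 18278} = \frac{\left(28 - 152\right) + \left(36 - 176\right)}{11559 - 18278} = \frac{-124 + \left(36 - 176\right)}{-6719} = \left(-124 - 140\right) \left(- \frac{1}{6719}\right) = \left(-264\right) \left(- \frac{1}{6719}\right) = \frac{264}{6719}$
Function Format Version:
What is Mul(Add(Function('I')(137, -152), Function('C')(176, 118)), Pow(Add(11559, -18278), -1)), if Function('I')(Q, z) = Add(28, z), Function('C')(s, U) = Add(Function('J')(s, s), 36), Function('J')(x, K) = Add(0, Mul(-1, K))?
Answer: Rational(264, 6719) ≈ 0.039292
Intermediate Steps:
Function('J')(x, K) = Mul(-1, K)
Function('C')(s, U) = Add(36, Mul(-1, s)) (Function('C')(s, U) = Add(Mul(-1, s), 36) = Add(36, Mul(-1, s)))
Mul(Add(Function('I')(137, -152), Function('C')(176, 118)), Pow(Add(11559, -18278), -1)) = Mul(Add(Add(28, -152), Add(36, Mul(-1, 176))), Pow(Add(11559, -18278), -1)) = Mul(Add(-124, Add(36, -176)), Pow(-6719, -1)) = Mul(Add(-124, -140), Rational(-1, 6719)) = Mul(-264, Rational(-1, 6719)) = Rational(264, 6719)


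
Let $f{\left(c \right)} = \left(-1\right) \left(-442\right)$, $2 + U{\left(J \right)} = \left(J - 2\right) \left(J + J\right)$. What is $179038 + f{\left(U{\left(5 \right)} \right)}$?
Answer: $179480$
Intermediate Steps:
$U{\left(J \right)} = -2 + 2 J \left(-2 + J\right)$ ($U{\left(J \right)} = -2 + \left(J - 2\right) \left(J + J\right) = -2 + \left(-2 + J\right) 2 J = -2 + 2 J \left(-2 + J\right)$)
$f{\left(c \right)} = 442$
$179038 + f{\left(U{\left(5 \right)} \right)} = 179038 + 442 = 179480$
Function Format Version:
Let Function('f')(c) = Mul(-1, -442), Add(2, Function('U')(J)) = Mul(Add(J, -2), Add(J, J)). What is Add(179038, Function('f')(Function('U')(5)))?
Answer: 179480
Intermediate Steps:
Function('U')(J) = Add(-2, Mul(2, J, Add(-2, J))) (Function('U')(J) = Add(-2, Mul(Add(J, -2), Add(J, J))) = Add(-2, Mul(Add(-2, J), Mul(2, J))) = Add(-2, Mul(2, J, Add(-2, J))))
Function('f')(c) = 442
Add(179038, Function('f')(Function('U')(5))) = Add(179038, 442) = 179480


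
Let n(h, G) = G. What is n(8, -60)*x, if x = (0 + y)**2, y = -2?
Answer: -240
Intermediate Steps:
x = 4 (x = (0 - 2)**2 = (-2)**2 = 4)
n(8, -60)*x = -60*4 = -240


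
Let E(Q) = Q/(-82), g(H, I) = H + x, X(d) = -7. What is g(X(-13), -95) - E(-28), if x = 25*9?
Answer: 8924/41 ≈ 217.66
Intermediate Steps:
x = 225
g(H, I) = 225 + H (g(H, I) = H + 225 = 225 + H)
E(Q) = -Q/82 (E(Q) = Q*(-1/82) = -Q/82)
g(X(-13), -95) - E(-28) = (225 - 7) - (-1)*(-28)/82 = 218 - 1*14/41 = 218 - 14/41 = 8924/41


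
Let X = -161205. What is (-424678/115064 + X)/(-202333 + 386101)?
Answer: -299182529/341049696 ≈ -0.87724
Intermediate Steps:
(-424678/115064 + X)/(-202333 + 386101) = (-424678/115064 - 161205)/(-202333 + 386101) = (-424678*1/115064 - 161205)/183768 = (-212339/57532 - 161205)*(1/183768) = -9274658399/57532*1/183768 = -299182529/341049696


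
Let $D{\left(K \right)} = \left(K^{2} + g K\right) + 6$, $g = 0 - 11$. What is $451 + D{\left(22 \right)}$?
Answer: $699$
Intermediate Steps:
$g = -11$ ($g = 0 - 11 = -11$)
$D{\left(K \right)} = 6 + K^{2} - 11 K$ ($D{\left(K \right)} = \left(K^{2} - 11 K\right) + 6 = 6 + K^{2} - 11 K$)
$451 + D{\left(22 \right)} = 451 + \left(6 + 22^{2} - 242\right) = 451 + \left(6 + 484 - 242\right) = 451 + 248 = 699$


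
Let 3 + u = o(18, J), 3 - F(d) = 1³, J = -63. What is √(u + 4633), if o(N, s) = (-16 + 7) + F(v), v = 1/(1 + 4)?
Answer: √4623 ≈ 67.993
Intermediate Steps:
v = ⅕ (v = 1/5 = ⅕ ≈ 0.20000)
F(d) = 2 (F(d) = 3 - 1*1³ = 3 - 1*1 = 3 - 1 = 2)
o(N, s) = -7 (o(N, s) = (-16 + 7) + 2 = -9 + 2 = -7)
u = -10 (u = -3 - 7 = -10)
√(u + 4633) = √(-10 + 4633) = √4623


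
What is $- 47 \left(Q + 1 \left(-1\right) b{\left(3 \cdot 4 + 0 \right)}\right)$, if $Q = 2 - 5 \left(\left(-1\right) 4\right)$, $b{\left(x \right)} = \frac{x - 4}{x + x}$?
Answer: $- \frac{3055}{3} \approx -1018.3$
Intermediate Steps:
$b{\left(x \right)} = \frac{-4 + x}{2 x}$
$Q = 22$ ($Q = 2 - -20 = 2 + 20 = 22$)
$- 47 \left(Q + 1 \left(-1\right) b{\left(3 \cdot 4 + 0 \right)}\right) = - 47 \left(22 + 1 \left(-1\right) \frac{-4 + \left(3 \cdot 4 + 0\right)}{2 \left(3 \cdot 4 + 0\right)}\right) = - 47 \left(22 - \frac{-4 + \left(12 + 0\right)}{2 \left(12 + 0\right)}\right) = - 47 \left(22 - \frac{-4 + 12}{2 \cdot 12}\right) = - 47 \left(22 - \frac{1}{2} \cdot \frac{1}{12} \cdot 8\right) = - 47 \left(22 - \frac{1}{3}\right) = \left(-47\right) \frac{65}{3} = - \frac{3055}{3}$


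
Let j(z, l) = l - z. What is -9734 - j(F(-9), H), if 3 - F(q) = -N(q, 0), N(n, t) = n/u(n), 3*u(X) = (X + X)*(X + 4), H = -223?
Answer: -95083/10 ≈ -9508.3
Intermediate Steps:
u(X) = 2*X*(4 + X)/3 (u(X) = ((X + X)*(X + 4))/3 = ((2*X)*(4 + X))/3 = (2*X*(4 + X))/3 = 2*X*(4 + X)/3)
N(n, t) = 3/(2*(4 + n)) (N(n, t) = n/((2*n*(4 + n)/3)) = n*(3/(2*n*(4 + n))) = 3/(2*(4 + n)))
F(q) = 3 + 3/(2*(4 + q)) (F(q) = 3 - (-1)*3/(2*(4 + q)) = 3 - (-3)/(2*(4 + q)) = 3 + 3/(2*(4 + q)))
-9734 - j(F(-9), H) = -9734 - (-223 - 3*(9 + 2*(-9))/(2*(4 - 9))) = -9734 - (-223 - 3*(9 - 18)/(2*(-5))) = -9734 - (-223 - 3*(-1)*(-9)/(2*5)) = -9734 - (-223 - 1*27/10) = -9734 - (-223 - 27/10) = -9734 - 1*(-2257/10) = -9734 + 2257/10 = -95083/10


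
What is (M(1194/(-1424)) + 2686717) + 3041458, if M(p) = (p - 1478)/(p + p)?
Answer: 6840493883/1194 ≈ 5.7291e+6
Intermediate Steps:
M(p) = (-1478 + p)/(2*p) (M(p) = (-1478 + p)/((2*p)) = (-1478 + p)*(1/(2*p)) = (-1478 + p)/(2*p))
(M(1194/(-1424)) + 2686717) + 3041458 = ((-1478 + 1194/(-1424))/(2*((1194/(-1424)))) + 2686717) + 3041458 = ((-1478 + 1194*(-1/1424))/(2*((1194*(-1/1424)))) + 2686717) + 3041458 = ((-1478 - 597/712)/(2*(-597/712)) + 2686717) + 3041458 = ((1/2)*(-712/597)*(-1052933/712) + 2686717) + 3041458 = (1052933/1194 + 2686717) + 3041458 = 3208993031/1194 + 3041458 = 6840493883/1194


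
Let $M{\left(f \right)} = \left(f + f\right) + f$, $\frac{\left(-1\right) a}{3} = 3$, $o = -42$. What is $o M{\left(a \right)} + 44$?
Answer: $1178$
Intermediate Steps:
$a = -9$ ($a = \left(-3\right) 3 = -9$)
$M{\left(f \right)} = 3 f$ ($M{\left(f \right)} = 2 f + f = 3 f$)
$o M{\left(a \right)} + 44 = - 42 \cdot 3 \left(-9\right) + 44 = \left(-42\right) \left(-27\right) + 44 = 1134 + 44 = 1178$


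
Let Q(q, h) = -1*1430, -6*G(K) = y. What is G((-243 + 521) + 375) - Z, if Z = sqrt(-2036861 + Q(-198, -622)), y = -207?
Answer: 69/2 - I*sqrt(2038291) ≈ 34.5 - 1427.7*I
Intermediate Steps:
G(K) = 69/2 (G(K) = -1/6*(-207) = 69/2)
Q(q, h) = -1430
Z = I*sqrt(2038291) (Z = sqrt(-2036861 - 1430) = sqrt(-2038291) = I*sqrt(2038291) ≈ 1427.7*I)
G((-243 + 521) + 375) - Z = 69/2 - I*sqrt(2038291)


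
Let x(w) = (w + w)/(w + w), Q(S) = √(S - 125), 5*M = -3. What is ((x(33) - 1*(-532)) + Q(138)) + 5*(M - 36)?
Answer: 350 + √13 ≈ 353.61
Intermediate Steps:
M = -⅗ (M = (⅕)*(-3) = -⅗ ≈ -0.60000)
Q(S) = √(-125 + S)
x(w) = 1 (x(w) = (2*w)/((2*w)) = (2*w)*(1/(2*w)) = 1)
((x(33) - 1*(-532)) + Q(138)) + 5*(M - 36) = ((1 - 1*(-532)) + √(-125 + 138)) + 5*(-⅗ - 36) = ((1 + 532) + √13) + 5*(-183/5) = (533 + √13) - 183 = 350 + √13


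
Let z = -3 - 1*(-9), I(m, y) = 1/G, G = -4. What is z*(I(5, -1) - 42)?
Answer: -507/2 ≈ -253.50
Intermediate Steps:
I(m, y) = -1/4 (I(m, y) = 1/(-4) = -1/4)
z = 6 (z = -3 + 9 = 6)
z*(I(5, -1) - 42) = 6*(-1/4 - 42) = 6*(-169/4) = -507/2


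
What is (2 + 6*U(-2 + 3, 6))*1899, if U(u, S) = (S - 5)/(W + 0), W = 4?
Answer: 13293/2 ≈ 6646.5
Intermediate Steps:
U(u, S) = -5/4 + S/4 (U(u, S) = (S - 5)/(4 + 0) = (-5 + S)/4 = (-5 + S)*(1/4) = -5/4 + S/4)
(2 + 6*U(-2 + 3, 6))*1899 = (2 + 6*(-5/4 + (1/4)*6))*1899 = (2 + 6*(-5/4 + 3/2))*1899 = (2 + 6*(1/4))*1899 = (2 + 3/2)*1899 = (7/2)*1899 = 13293/2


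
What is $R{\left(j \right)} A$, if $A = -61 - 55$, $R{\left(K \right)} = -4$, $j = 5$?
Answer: $464$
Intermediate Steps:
$A = -116$
$R{\left(j \right)} A = \left(-4\right) \left(-116\right) = 464$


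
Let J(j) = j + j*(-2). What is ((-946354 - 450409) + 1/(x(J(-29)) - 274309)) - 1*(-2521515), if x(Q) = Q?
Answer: 308496978559/274280 ≈ 1.1248e+6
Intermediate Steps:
J(j) = -j (J(j) = j - 2*j = -j)
((-946354 - 450409) + 1/(x(J(-29)) - 274309)) - 1*(-2521515) = ((-946354 - 450409) + 1/(-1*(-29) - 274309)) - 1*(-2521515) = (-1396763 + 1/(29 - 274309)) + 2521515 = (-1396763 + 1/(-274280)) + 2521515 = (-1396763 - 1/274280) + 2521515 = -383104155641/274280 + 2521515 = 308496978559/274280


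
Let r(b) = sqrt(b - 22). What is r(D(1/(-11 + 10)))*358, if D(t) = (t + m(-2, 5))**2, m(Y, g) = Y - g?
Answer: 358*sqrt(42) ≈ 2320.1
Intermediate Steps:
D(t) = (-7 + t)**2 (D(t) = (t + (-2 - 1*5))**2 = (t + (-2 - 5))**2 = (t - 7)**2 = (-7 + t)**2)
r(b) = sqrt(-22 + b)
r(D(1/(-11 + 10)))*358 = sqrt(-22 + (-7 + 1/(-11 + 10))**2)*358 = sqrt(-22 + (-7 + 1/(-1))**2)*358 = sqrt(-22 + (-7 - 1)**2)*358 = sqrt(-22 + (-8)**2)*358 = sqrt(-22 + 64)*358 = sqrt(42)*358 = 358*sqrt(42)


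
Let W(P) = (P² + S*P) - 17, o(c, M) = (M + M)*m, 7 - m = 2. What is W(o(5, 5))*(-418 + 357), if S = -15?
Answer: -105713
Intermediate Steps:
m = 5 (m = 7 - 1*2 = 7 - 2 = 5)
o(c, M) = 10*M (o(c, M) = (M + M)*5 = (2*M)*5 = 10*M)
W(P) = -17 + P² - 15*P (W(P) = (P² - 15*P) - 17 = -17 + P² - 15*P)
W(o(5, 5))*(-418 + 357) = (-17 + (10*5)² - 150*5)*(-418 + 357) = (-17 + 50² - 15*50)*(-61) = (-17 + 2500 - 750)*(-61) = 1733*(-61) = -105713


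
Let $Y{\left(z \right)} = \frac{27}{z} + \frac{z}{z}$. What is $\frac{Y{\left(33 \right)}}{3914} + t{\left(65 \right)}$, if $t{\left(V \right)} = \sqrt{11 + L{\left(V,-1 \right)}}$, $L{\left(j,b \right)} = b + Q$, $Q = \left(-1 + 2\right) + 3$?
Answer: $\frac{10}{21527} + \sqrt{14} \approx 3.7421$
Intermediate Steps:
$Q = 4$ ($Q = 1 + 3 = 4$)
$L{\left(j,b \right)} = 4 + b$ ($L{\left(j,b \right)} = b + 4 = 4 + b$)
$t{\left(V \right)} = \sqrt{14}$ ($t{\left(V \right)} = \sqrt{11 + \left(4 - 1\right)} = \sqrt{11 + 3} = \sqrt{14}$)
$Y{\left(z \right)} = 1 + \frac{27}{z}$ ($Y{\left(z \right)} = \frac{27}{z} + 1 = 1 + \frac{27}{z}$)
$\frac{Y{\left(33 \right)}}{3914} + t{\left(65 \right)} = \frac{\frac{1}{33} \left(27 + 33\right)}{3914} + \sqrt{14} = \frac{1}{33} \cdot 60 \cdot \frac{1}{3914} + \sqrt{14} = \frac{20}{11} \cdot \frac{1}{3914} + \sqrt{14} = \frac{10}{21527} + \sqrt{14}$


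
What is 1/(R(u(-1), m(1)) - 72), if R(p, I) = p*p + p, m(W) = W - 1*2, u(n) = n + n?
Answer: -1/70 ≈ -0.014286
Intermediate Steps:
u(n) = 2*n
m(W) = -2 + W (m(W) = W - 2 = -2 + W)
R(p, I) = p + p² (R(p, I) = p² + p = p + p²)
1/(R(u(-1), m(1)) - 72) = 1/((2*(-1))*(1 + 2*(-1)) - 72) = 1/(-2*(1 - 2) - 72) = 1/(-2*(-1) - 72) = 1/(2 - 72) = 1/(-70) = -1/70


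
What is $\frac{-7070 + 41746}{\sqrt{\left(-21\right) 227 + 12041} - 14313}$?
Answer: $- \frac{496317588}{204854695} - \frac{34676 \sqrt{7274}}{204854695} \approx -2.4372$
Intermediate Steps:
$\frac{-7070 + 41746}{\sqrt{\left(-21\right) 227 + 12041} - 14313} = \frac{34676}{\sqrt{-4767 + 12041} - 14313} = \frac{34676}{\sqrt{7274} - 14313} = \frac{34676}{-14313 + \sqrt{7274}}$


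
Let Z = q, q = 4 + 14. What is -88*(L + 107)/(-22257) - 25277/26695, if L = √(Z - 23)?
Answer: -311230069/594150615 + 88*I*√5/22257 ≈ -0.52382 + 0.008841*I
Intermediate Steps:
q = 18
Z = 18
L = I*√5 (L = √(18 - 23) = √(-5) = I*√5 ≈ 2.2361*I)
-88*(L + 107)/(-22257) - 25277/26695 = -88*(I*√5 + 107)/(-22257) - 25277/26695 = -88*(107 + I*√5)*(-1/22257) - 25277*1/26695 = (-9416 - 88*I*√5)*(-1/22257) - 25277/26695 = (9416/22257 + 88*I*√5/22257) - 25277/26695 = -311230069/594150615 + 88*I*√5/22257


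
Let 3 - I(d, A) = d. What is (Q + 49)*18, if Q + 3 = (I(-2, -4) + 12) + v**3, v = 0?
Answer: 1134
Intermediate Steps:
I(d, A) = 3 - d
Q = 14 (Q = -3 + (((3 - 1*(-2)) + 12) + 0**3) = -3 + (((3 + 2) + 12) + 0) = -3 + ((5 + 12) + 0) = -3 + (17 + 0) = -3 + 17 = 14)
(Q + 49)*18 = (14 + 49)*18 = 63*18 = 1134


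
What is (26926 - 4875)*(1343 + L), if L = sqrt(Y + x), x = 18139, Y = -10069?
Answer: 29614493 + 22051*sqrt(8070) ≈ 3.1595e+7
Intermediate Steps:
L = sqrt(8070) (L = sqrt(-10069 + 18139) = sqrt(8070) ≈ 89.833)
(26926 - 4875)*(1343 + L) = (26926 - 4875)*(1343 + sqrt(8070)) = 22051*(1343 + sqrt(8070)) = 29614493 + 22051*sqrt(8070)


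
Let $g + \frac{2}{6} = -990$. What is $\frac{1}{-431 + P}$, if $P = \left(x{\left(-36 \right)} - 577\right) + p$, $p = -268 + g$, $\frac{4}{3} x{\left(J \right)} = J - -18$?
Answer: $- \frac{6}{13679} \approx -0.00043863$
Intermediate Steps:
$g = - \frac{2971}{3}$ ($g = - \frac{1}{3} - 990 = - \frac{2971}{3} \approx -990.33$)
$x{\left(J \right)} = \frac{27}{2} + \frac{3 J}{4}$ ($x{\left(J \right)} = \frac{3 \left(J - -18\right)}{4} = \frac{3 \left(J + 18\right)}{4} = \frac{3 \left(18 + J\right)}{4} = \frac{27}{2} + \frac{3 J}{4}$)
$p = - \frac{3775}{3}$ ($p = -268 - \frac{2971}{3} = - \frac{3775}{3} \approx -1258.3$)
$P = - \frac{11093}{6}$ ($P = \left(\left(\frac{27}{2} + \frac{3}{4} \left(-36\right)\right) - 577\right) - \frac{3775}{3} = \left(\left(\frac{27}{2} - 27\right) - 577\right) - \frac{3775}{3} = \left(- \frac{27}{2} - 577\right) - \frac{3775}{3} = - \frac{1181}{2} - \frac{3775}{3} = - \frac{11093}{6} \approx -1848.8$)
$\frac{1}{-431 + P} = \frac{1}{-431 - \frac{11093}{6}} = \frac{1}{- \frac{13679}{6}} = - \frac{6}{13679}$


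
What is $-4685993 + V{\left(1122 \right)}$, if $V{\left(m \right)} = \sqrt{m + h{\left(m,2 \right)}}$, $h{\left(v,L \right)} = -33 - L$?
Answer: $-4685993 + \sqrt{1087} \approx -4.686 \cdot 10^{6}$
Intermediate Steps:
$V{\left(m \right)} = \sqrt{-35 + m}$ ($V{\left(m \right)} = \sqrt{m - 35} = \sqrt{-35 + m}$)
$-4685993 + V{\left(1122 \right)} = -4685993 + \sqrt{-35 + 1122} = -4685993 + \sqrt{1087}$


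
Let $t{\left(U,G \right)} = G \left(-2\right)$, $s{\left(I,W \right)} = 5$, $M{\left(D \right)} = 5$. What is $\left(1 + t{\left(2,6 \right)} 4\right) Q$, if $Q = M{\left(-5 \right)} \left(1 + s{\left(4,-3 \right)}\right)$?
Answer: $-1410$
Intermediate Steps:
$Q = 30$ ($Q = 5 \left(1 + 5\right) = 5 \cdot 6 = 30$)
$t{\left(U,G \right)} = - 2 G$
$\left(1 + t{\left(2,6 \right)} 4\right) Q = \left(1 + \left(-2\right) 6 \cdot 4\right) 30 = \left(1 - 48\right) 30 = \left(-47\right) 30 = -1410$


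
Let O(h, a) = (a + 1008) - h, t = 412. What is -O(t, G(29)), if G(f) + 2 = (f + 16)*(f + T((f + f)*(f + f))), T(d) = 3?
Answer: -2034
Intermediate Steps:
G(f) = -2 + (3 + f)*(16 + f) (G(f) = -2 + (f + 16)*(f + 3) = -2 + (16 + f)*(3 + f) = -2 + (3 + f)*(16 + f))
O(h, a) = 1008 + a - h (O(h, a) = (1008 + a) - h = 1008 + a - h)
-O(t, G(29)) = -(1008 + (46 + 29**2 + 19*29) - 1*412) = -(1008 + (46 + 841 + 551) - 412) = -(1008 + 1438 - 412) = -1*2034 = -2034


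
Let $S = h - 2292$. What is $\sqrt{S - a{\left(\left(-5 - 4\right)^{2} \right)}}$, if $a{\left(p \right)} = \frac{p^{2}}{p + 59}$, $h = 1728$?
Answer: $\frac{i \sqrt{2993235}}{70} \approx 24.716 i$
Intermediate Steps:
$S = -564$ ($S = 1728 - 2292 = -564$)
$a{\left(p \right)} = \frac{p^{2}}{59 + p}$
$\sqrt{S - a{\left(\left(-5 - 4\right)^{2} \right)}} = \sqrt{-564 - \frac{\left(\left(-5 - 4\right)^{2}\right)^{2}}{59 + \left(-5 - 4\right)^{2}}} = \sqrt{-564 - \frac{\left(\left(-9\right)^{2}\right)^{2}}{59 + \left(-9\right)^{2}}} = \sqrt{-564 - \frac{81^{2}}{59 + 81}} = \sqrt{-564 - \frac{6561}{140}} = \sqrt{- \frac{85521}{140}} = \frac{i \sqrt{2993235}}{70}$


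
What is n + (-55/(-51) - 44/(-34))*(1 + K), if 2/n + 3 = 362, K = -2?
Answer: -43337/18309 ≈ -2.3670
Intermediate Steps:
n = 2/359 (n = 2/(-3 + 362) = 2/359 ≈ 0.0055710)
n + (-55/(-51) - 44/(-34))*(1 + K) = 2/359 + (-55/(-51) - 44/(-34))*(1 - 2) = 2/359 + (-55*(-1/51) - 44*(-1/34))*(-1) = 2/359 + (55/51 + 22/17)*(-1) = 2/359 + (121/51)*(-1) = 2/359 - 121/51 = -43337/18309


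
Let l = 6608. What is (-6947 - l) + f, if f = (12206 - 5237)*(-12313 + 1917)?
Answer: -72463279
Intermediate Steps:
f = -72449724 (f = 6969*(-10396) = -72449724)
(-6947 - l) + f = (-6947 - 1*6608) - 72449724 = (-6947 - 6608) - 72449724 = -13555 - 72449724 = -72463279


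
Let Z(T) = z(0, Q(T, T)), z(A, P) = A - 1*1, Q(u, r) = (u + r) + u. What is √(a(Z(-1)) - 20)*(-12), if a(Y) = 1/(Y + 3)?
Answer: -6*I*√78 ≈ -52.991*I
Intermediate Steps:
Q(u, r) = r + 2*u (Q(u, r) = (r + u) + u = r + 2*u)
z(A, P) = -1 + A (z(A, P) = A - 1 = -1 + A)
Z(T) = -1 (Z(T) = -1 + 0 = -1)
a(Y) = 1/(3 + Y)
√(a(Z(-1)) - 20)*(-12) = √(1/(3 - 1) - 20)*(-12) = √(1/2 - 20)*(-12) = √(½ - 20)*(-12) = √(-39/2)*(-12) = (I*√78/2)*(-12) = -6*I*√78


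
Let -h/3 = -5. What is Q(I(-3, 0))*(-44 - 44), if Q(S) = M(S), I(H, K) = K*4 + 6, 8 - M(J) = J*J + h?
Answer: 3784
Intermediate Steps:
h = 15 (h = -3*(-5) = 15)
M(J) = -7 - J**2 (M(J) = 8 - (J*J + 15) = 8 - (J**2 + 15) = 8 - (15 + J**2) = 8 + (-15 - J**2) = -7 - J**2)
I(H, K) = 6 + 4*K (I(H, K) = 4*K + 6 = 6 + 4*K)
Q(S) = -7 - S**2
Q(I(-3, 0))*(-44 - 44) = (-7 - (6 + 4*0)**2)*(-44 - 44) = (-7 - (6 + 0)**2)*(-88) = (-7 - 1*6**2)*(-88) = (-7 - 1*36)*(-88) = (-7 - 36)*(-88) = -43*(-88) = 3784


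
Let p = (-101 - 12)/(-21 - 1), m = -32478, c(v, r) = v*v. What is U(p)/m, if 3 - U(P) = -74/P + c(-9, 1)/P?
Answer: -185/3670014 ≈ -5.0409e-5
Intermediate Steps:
c(v, r) = v²
p = 113/22 (p = -113/(-22) = -113*(-1/22) = 113/22 ≈ 5.1364)
U(P) = 3 - 7/P (U(P) = 3 - (-74/P + (-9)²/P) = 3 - (-74/P + 81/P) = 3 - 7/P)
U(p)/m = (3 - 7/113/22)/(-32478) = (3 - 7*22/113)*(-1/32478) = (3 - 154/113)*(-1/32478) = (185/113)*(-1/32478) = -185/3670014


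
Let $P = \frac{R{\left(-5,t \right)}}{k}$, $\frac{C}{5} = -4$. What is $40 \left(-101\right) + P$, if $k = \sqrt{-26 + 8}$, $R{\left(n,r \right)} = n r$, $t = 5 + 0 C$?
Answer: $-4040 + \frac{25 i \sqrt{2}}{6} \approx -4040.0 + 5.8926 i$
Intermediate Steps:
$C = -20$ ($C = 5 \left(-4\right) = -20$)
$t = 5$ ($t = 5 + 0 \left(-20\right) = 5 + 0 = 5$)
$k = 3 i \sqrt{2}$ ($k = \sqrt{-18} = 3 i \sqrt{2} \approx 4.2426 i$)
$P = \frac{25 i \sqrt{2}}{6}$ ($P = \frac{\left(-5\right) 5}{3 i \sqrt{2}} = - 25 \left(- \frac{i \sqrt{2}}{6}\right) = \frac{25 i \sqrt{2}}{6} \approx 5.8926 i$)
$40 \left(-101\right) + P = 40 \left(-101\right) + \frac{25 i \sqrt{2}}{6} = -4040 + \frac{25 i \sqrt{2}}{6}$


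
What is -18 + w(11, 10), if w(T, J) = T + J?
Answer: 3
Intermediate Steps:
w(T, J) = J + T
-18 + w(11, 10) = -18 + (10 + 11) = -18 + 21 = 3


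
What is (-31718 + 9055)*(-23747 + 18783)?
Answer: 112499132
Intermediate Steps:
(-31718 + 9055)*(-23747 + 18783) = -22663*(-4964) = 112499132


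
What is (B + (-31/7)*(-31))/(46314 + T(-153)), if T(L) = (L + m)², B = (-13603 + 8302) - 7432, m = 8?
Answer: -88170/471373 ≈ -0.18705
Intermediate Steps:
B = -12733 (B = -5301 - 7432 = -12733)
T(L) = (8 + L)² (T(L) = (L + 8)² = (8 + L)²)
(B + (-31/7)*(-31))/(46314 + T(-153)) = (-12733 + (-31/7)*(-31))/(46314 + (8 - 153)²) = (-12733 + ((⅐)*(-31))*(-31))/(46314 + (-145)²) = (-12733 - 31/7*(-31))/(46314 + 21025) = (-12733 + 961/7)/67339 = -88170/7*1/67339 = -88170/471373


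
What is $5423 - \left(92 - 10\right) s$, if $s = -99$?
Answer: $13541$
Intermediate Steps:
$5423 - \left(92 - 10\right) s = 5423 - \left(92 - 10\right) \left(-99\right) = 5423 - 82 \left(-99\right) = 5423 - -8118 = 5423 + 8118 = 13541$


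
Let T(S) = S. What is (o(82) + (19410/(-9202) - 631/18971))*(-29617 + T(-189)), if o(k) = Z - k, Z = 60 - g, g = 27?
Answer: 133054275055590/87285571 ≈ 1.5244e+6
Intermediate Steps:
Z = 33 (Z = 60 - 1*27 = 60 - 27 = 33)
o(k) = 33 - k
(o(82) + (19410/(-9202) - 631/18971))*(-29617 + T(-189)) = ((33 - 1*82) + (19410/(-9202) - 631/18971))*(-29617 - 189) = ((33 - 82) + (19410*(-1/9202) - 631*1/18971))*(-29806) = (-49 + (-9705/4601 - 631/18971))*(-29806) = (-49 - 187016786/87285571)*(-29806) = -4464009765/87285571*(-29806) = 133054275055590/87285571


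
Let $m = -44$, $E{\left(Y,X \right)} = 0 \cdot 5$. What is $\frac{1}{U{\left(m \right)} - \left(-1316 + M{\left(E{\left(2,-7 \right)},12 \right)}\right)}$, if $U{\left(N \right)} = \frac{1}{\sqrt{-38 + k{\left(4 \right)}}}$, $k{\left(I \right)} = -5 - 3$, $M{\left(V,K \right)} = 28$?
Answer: $\frac{59248}{76311425} + \frac{i \sqrt{46}}{76311425} \approx 0.0007764 + 8.8877 \cdot 10^{-8} i$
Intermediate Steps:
$E{\left(Y,X \right)} = 0$
$k{\left(I \right)} = -8$ ($k{\left(I \right)} = -5 - 3 = -8$)
$U{\left(N \right)} = - \frac{i \sqrt{46}}{46}$ ($U{\left(N \right)} = \frac{1}{\sqrt{-38 - 8}} = \frac{1}{\sqrt{-46}} = \frac{1}{i \sqrt{46}} = - \frac{i \sqrt{46}}{46}$)
$\frac{1}{U{\left(m \right)} - \left(-1316 + M{\left(E{\left(2,-7 \right)},12 \right)}\right)} = \frac{1}{- \frac{i \sqrt{46}}{46} + \left(1316 - 28\right)} = \frac{1}{- \frac{i \sqrt{46}}{46} + 1288} = \frac{1}{1288 - \frac{i \sqrt{46}}{46}}$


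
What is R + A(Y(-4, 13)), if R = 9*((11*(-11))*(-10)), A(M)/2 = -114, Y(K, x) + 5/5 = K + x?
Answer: 10662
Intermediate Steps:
Y(K, x) = -1 + K + x (Y(K, x) = -1 + (K + x) = -1 + K + x)
A(M) = -228 (A(M) = 2*(-114) = -228)
R = 10890 (R = 9*(-121*(-10)) = 9*1210 = 10890)
R + A(Y(-4, 13)) = 10890 - 228 = 10662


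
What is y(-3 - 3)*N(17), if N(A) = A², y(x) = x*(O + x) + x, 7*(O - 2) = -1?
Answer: 38148/7 ≈ 5449.7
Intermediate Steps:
O = 13/7 (O = 2 + (⅐)*(-1) = 2 - ⅐ = 13/7 ≈ 1.8571)
y(x) = x + x*(13/7 + x) (y(x) = x*(13/7 + x) + x = x + x*(13/7 + x))
y(-3 - 3)*N(17) = ((-3 - 3)*(20 + 7*(-3 - 3))/7)*17² = ((⅐)*(-6)*(20 + 7*(-6)))*289 = ((⅐)*(-6)*(20 - 42))*289 = ((⅐)*(-6)*(-22))*289 = (132/7)*289 = 38148/7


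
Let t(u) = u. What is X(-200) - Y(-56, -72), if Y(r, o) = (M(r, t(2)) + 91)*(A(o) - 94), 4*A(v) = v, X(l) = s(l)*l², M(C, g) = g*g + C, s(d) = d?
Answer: -7995632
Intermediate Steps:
M(C, g) = C + g² (M(C, g) = g² + C = C + g²)
X(l) = l³ (X(l) = l*l² = l³)
A(v) = v/4
Y(r, o) = (-94 + o/4)*(95 + r) (Y(r, o) = ((r + 2²) + 91)*(o/4 - 94) = ((r + 4) + 91)*(-94 + o/4) = ((4 + r) + 91)*(-94 + o/4) = (95 + r)*(-94 + o/4) = (-94 + o/4)*(95 + r))
X(-200) - Y(-56, -72) = (-200)³ - (-8930 - 94*(-56) + (95/4)*(-72) + (¼)*(-72)*(-56)) = -8000000 - (-8930 + 5264 - 1710 + 1008) = -8000000 - 1*(-4368) = -8000000 + 4368 = -7995632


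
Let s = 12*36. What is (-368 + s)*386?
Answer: 24704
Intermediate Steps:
s = 432
(-368 + s)*386 = (-368 + 432)*386 = 64*386 = 24704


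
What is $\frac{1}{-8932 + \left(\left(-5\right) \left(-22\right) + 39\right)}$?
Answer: $- \frac{1}{8783} \approx -0.00011386$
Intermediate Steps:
$\frac{1}{-8932 + \left(\left(-5\right) \left(-22\right) + 39\right)} = \frac{1}{-8932 + \left(110 + 39\right)} = \frac{1}{-8932 + 149} = \frac{1}{-8783} = - \frac{1}{8783}$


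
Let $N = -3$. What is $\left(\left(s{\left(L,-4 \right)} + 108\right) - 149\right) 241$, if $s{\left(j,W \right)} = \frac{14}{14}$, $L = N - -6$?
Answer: $-9640$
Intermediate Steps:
$L = 3$ ($L = -3 - -6 = -3 + 6 = 3$)
$s{\left(j,W \right)} = 1$ ($s{\left(j,W \right)} = 14 \cdot \frac{1}{14} = 1$)
$\left(\left(s{\left(L,-4 \right)} + 108\right) - 149\right) 241 = \left(\left(1 + 108\right) - 149\right) 241 = \left(109 - 149\right) 241 = \left(-40\right) 241 = -9640$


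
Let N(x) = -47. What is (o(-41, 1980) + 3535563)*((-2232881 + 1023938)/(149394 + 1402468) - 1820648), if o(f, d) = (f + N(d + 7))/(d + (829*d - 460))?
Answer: -4102981562133377482163377/637404038570 ≈ -6.4370e+12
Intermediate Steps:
o(f, d) = (-47 + f)/(-460 + 830*d) (o(f, d) = (f - 47)/(d + (829*d - 460)) = (-47 + f)/(d + (-460 + 829*d)) = (-47 + f)/(-460 + 830*d))
(o(-41, 1980) + 3535563)*((-2232881 + 1023938)/(149394 + 1402468) - 1820648) = ((-47 - 41)/(10*(-46 + 83*1980)) + 3535563)*((-2232881 + 1023938)/(149394 + 1402468) - 1820648) = ((⅒)*(-88)/(-46 + 164340) + 3535563)*(-1208943/1551862 - 1820648) = ((⅒)*(-88)/164294 + 3535563)*(-1208943*1/1551862 - 1820648) = ((⅒)*(1/164294)*(-88) + 3535563)*(-1208943/1551862 - 1820648) = (-22/410735 + 3535563)*(-2825395655519/1551862) = (1452179468783/410735)*(-2825395655519/1551862) = -4102981562133377482163377/637404038570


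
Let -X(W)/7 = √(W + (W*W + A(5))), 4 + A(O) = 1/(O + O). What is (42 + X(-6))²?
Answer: 30429/10 - 882*√290/5 ≈ 38.916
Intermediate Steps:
A(O) = -4 + 1/(2*O) (A(O) = -4 + 1/(O + O) = -4 + 1/(2*O))
X(W) = -7*√(-39/10 + W + W²) (X(W) = -7*√(W + (W*W + (-4 + (½)/5))) = -7*√(W + (W² + (-4 + (½)*(⅕)))) = -7*√(W + (W² + (-4 + ⅒))) = -7*√(W + (W² - 39/10)) = -7*√(W + (-39/10 + W²)) = -7*√(-39/10 + W + W²))
(42 + X(-6))² = (42 - 7*√(-390 + 100*(-6) + 100*(-6)²)/10)² = (42 - 7*√(-390 - 600 + 100*36)/10)² = (42 - 7*√(-390 - 600 + 3600)/10)² = (42 - 21*√290/10)²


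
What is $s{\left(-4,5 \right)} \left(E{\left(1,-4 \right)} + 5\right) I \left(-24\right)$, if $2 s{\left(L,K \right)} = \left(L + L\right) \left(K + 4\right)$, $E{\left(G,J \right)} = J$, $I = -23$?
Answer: $-19872$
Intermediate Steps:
$s{\left(L,K \right)} = L \left(4 + K\right)$ ($s{\left(L,K \right)} = \frac{\left(L + L\right) \left(K + 4\right)}{2} = \frac{2 L \left(4 + K\right)}{2} = L \left(4 + K\right)$)
$s{\left(-4,5 \right)} \left(E{\left(1,-4 \right)} + 5\right) I \left(-24\right) = - 4 \left(4 + 5\right) \left(-4 + 5\right) \left(-23\right) \left(-24\right) = \left(-4\right) 9 \cdot 1 \left(-23\right) \left(-24\right) = \left(-36\right) 1 \left(-23\right) \left(-24\right) = \left(-36\right) \left(-23\right) \left(-24\right) = 828 \left(-24\right) = -19872$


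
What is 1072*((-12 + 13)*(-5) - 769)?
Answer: -829728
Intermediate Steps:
1072*((-12 + 13)*(-5) - 769) = 1072*(1*(-5) - 769) = 1072*(-5 - 769) = 1072*(-774) = -829728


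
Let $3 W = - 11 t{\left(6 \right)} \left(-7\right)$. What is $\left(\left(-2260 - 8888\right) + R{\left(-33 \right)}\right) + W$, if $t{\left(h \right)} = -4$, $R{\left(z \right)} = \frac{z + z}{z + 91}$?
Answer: $- \frac{978907}{87} \approx -11252.0$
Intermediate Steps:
$R{\left(z \right)} = \frac{2 z}{91 + z}$
$W = - \frac{308}{3}$ ($W = \frac{\left(-11\right) \left(-4\right) \left(-7\right)}{3} = \frac{44 \left(-7\right)}{3} = \frac{1}{3} \left(-308\right) = - \frac{308}{3} \approx -102.67$)
$\left(\left(-2260 - 8888\right) + R{\left(-33 \right)}\right) + W = \left(\left(-2260 - 8888\right) + 2 \left(-33\right) \frac{1}{91 - 33}\right) - \frac{308}{3} = \left(\left(-2260 - 8888\right) + 2 \left(-33\right) \frac{1}{58}\right) - \frac{308}{3} = \left(-11148 + 2 \left(-33\right) \frac{1}{58}\right) - \frac{308}{3} = \left(-11148 - \frac{33}{29}\right) - \frac{308}{3} = - \frac{323325}{29} - \frac{308}{3} = - \frac{978907}{87}$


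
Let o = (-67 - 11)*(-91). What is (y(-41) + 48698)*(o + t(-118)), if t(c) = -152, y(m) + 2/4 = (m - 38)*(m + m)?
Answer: 383249023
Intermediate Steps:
y(m) = -½ + 2*m*(-38 + m) (y(m) = -½ + (m - 38)*(m + m) = -½ + (-38 + m)*(2*m) = -½ + 2*m*(-38 + m))
o = 7098 (o = -78*(-91) = 7098)
(y(-41) + 48698)*(o + t(-118)) = ((-½ - 76*(-41) + 2*(-41)²) + 48698)*(7098 - 152) = ((-½ + 3116 + 2*1681) + 48698)*6946 = ((-½ + 3116 + 3362) + 48698)*6946 = (12955/2 + 48698)*6946 = (110351/2)*6946 = 383249023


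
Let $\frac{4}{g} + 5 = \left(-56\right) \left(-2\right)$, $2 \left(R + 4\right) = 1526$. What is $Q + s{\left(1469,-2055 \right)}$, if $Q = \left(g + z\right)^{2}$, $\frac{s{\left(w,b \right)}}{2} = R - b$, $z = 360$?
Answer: $\frac{1548533548}{11449} \approx 1.3526 \cdot 10^{5}$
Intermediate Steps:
$R = 759$ ($R = -4 + \frac{1}{2} \cdot 1526 = -4 + 763 = 759$)
$g = \frac{4}{107}$ ($g = \frac{4}{-5 - -112} = \frac{4}{-5 + 112} = \frac{4}{107} \approx 0.037383$)
$s{\left(w,b \right)} = 1518 - 2 b$ ($s{\left(w,b \right)} = 2 \left(759 - b\right) = 1518 - 2 b$)
$Q = \frac{1484098576}{11449}$ ($Q = \left(\frac{4}{107} + 360\right)^{2} = \left(\frac{38524}{107}\right)^{2} = \frac{1484098576}{11449} \approx 1.2963 \cdot 10^{5}$)
$Q + s{\left(1469,-2055 \right)} = \frac{1484098576}{11449} + \left(1518 - -4110\right) = \frac{1484098576}{11449} + \left(1518 + 4110\right) = \frac{1484098576}{11449} + 5628 = \frac{1548533548}{11449}$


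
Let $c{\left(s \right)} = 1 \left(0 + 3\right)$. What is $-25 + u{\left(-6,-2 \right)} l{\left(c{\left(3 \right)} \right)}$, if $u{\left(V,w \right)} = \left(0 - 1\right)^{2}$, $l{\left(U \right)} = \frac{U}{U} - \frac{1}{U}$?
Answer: $- \frac{73}{3} \approx -24.333$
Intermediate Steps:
$c{\left(s \right)} = 3$ ($c{\left(s \right)} = 1 \cdot 3 = 3$)
$l{\left(U \right)} = 1 - \frac{1}{U}$
$u{\left(V,w \right)} = 1$ ($u{\left(V,w \right)} = \left(-1\right)^{2} = 1$)
$-25 + u{\left(-6,-2 \right)} l{\left(c{\left(3 \right)} \right)} = -25 + 1 \frac{-1 + 3}{3} = -25 + 1 \cdot \frac{1}{3} \cdot 2 = -25 + 1 \cdot \frac{2}{3} = -25 + \frac{2}{3} = - \frac{73}{3}$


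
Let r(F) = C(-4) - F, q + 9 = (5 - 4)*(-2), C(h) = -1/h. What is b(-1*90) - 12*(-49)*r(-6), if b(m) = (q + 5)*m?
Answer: 4215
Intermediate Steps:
q = -11 (q = -9 + (5 - 4)*(-2) = -9 + 1*(-2) = -9 - 2 = -11)
b(m) = -6*m (b(m) = (-11 + 5)*m = -6*m)
r(F) = 1/4 - F (r(F) = -1/(-4) - F = -1*(-1/4) - F = 1/4 - F)
b(-1*90) - 12*(-49)*r(-6) = -(-6)*90 - 12*(-49)*(1/4 - 1*(-6)) = -6*(-90) - (-588)*(1/4 + 6) = 540 - (-588)*25/4 = 540 - 1*(-3675) = 540 + 3675 = 4215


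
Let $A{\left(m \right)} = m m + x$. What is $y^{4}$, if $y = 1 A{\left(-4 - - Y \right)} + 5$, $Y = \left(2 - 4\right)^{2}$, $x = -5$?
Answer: $0$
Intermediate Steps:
$Y = 4$ ($Y = \left(-2\right)^{2} = 4$)
$A{\left(m \right)} = -5 + m^{2}$ ($A{\left(m \right)} = m m - 5 = m^{2} - 5 = -5 + m^{2}$)
$y = 0$ ($y = 1 \left(-5 + \left(-4 - \left(-1\right) 4\right)^{2}\right) + 5 = 1 \left(-5 + \left(-4 - -4\right)^{2}\right) + 5 = 1 \left(-5 + \left(-4 + 4\right)^{2}\right) + 5 = 1 \left(-5 + 0^{2}\right) + 5 = 1 \left(-5 + 0\right) + 5 = 1 \left(-5\right) + 5 = -5 + 5 = 0$)
$y^{4} = 0^{4} = 0$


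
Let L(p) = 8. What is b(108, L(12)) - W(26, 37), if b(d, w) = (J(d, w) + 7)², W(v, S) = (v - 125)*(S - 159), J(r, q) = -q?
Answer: -12077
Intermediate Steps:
W(v, S) = (-159 + S)*(-125 + v) (W(v, S) = (-125 + v)*(-159 + S) = (-159 + S)*(-125 + v))
b(d, w) = (7 - w)² (b(d, w) = (-w + 7)² = (7 - w)²)
b(108, L(12)) - W(26, 37) = (-7 + 8)² - (19875 - 159*26 - 125*37 + 37*26) = 1² - (19875 - 4134 - 4625 + 962) = 1 - 1*12078 = 1 - 12078 = -12077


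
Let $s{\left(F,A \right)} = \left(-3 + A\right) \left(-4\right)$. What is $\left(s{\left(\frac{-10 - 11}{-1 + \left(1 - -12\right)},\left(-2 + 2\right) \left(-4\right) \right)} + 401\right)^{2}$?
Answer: $170569$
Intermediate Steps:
$s{\left(F,A \right)} = 12 - 4 A$
$\left(s{\left(\frac{-10 - 11}{-1 + \left(1 - -12\right)},\left(-2 + 2\right) \left(-4\right) \right)} + 401\right)^{2} = \left(\left(12 - 4 \left(-2 + 2\right) \left(-4\right)\right) + 401\right)^{2} = \left(\left(12 - 4 \cdot 0 \left(-4\right)\right) + 401\right)^{2} = \left(\left(12 - 0\right) + 401\right)^{2} = \left(\left(12 + 0\right) + 401\right)^{2} = \left(12 + 401\right)^{2} = 413^{2} = 170569$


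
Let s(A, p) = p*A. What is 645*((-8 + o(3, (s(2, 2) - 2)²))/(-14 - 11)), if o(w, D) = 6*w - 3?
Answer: -903/5 ≈ -180.60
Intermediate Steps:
s(A, p) = A*p
o(w, D) = -3 + 6*w
645*((-8 + o(3, (s(2, 2) - 2)²))/(-14 - 11)) = 645*((-8 + (-3 + 6*3))/(-14 - 11)) = 645*((-8 + (-3 + 18))/(-25)) = 645*((-8 + 15)*(-1/25)) = 645*(7*(-1/25)) = 645*(-7/25) = -903/5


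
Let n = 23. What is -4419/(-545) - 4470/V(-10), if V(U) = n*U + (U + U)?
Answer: 70818/2725 ≈ 25.988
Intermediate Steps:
V(U) = 25*U (V(U) = 23*U + (U + U) = 23*U + 2*U = 25*U)
-4419/(-545) - 4470/V(-10) = -4419/(-545) - 4470/(25*(-10)) = -4419*(-1/545) - 4470/(-250) = 4419/545 - 4470*(-1/250) = 4419/545 + 447/25 = 70818/2725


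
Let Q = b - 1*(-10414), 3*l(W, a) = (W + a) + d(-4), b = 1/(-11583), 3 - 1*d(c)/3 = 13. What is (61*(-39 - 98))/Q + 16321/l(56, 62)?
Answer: 5897661227115/10615031768 ≈ 555.60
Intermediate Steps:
d(c) = -30 (d(c) = 9 - 3*13 = 9 - 39 = -30)
b = -1/11583 ≈ -8.6333e-5
l(W, a) = -10 + W/3 + a/3 (l(W, a) = ((W + a) - 30)/3 = (-30 + W + a)/3 = -10 + W/3 + a/3)
Q = 120625361/11583 (Q = -1/11583 - 1*(-10414) = -1/11583 + 10414 = 120625361/11583 ≈ 10414.)
(61*(-39 - 98))/Q + 16321/l(56, 62) = (61*(-39 - 98))/(120625361/11583) + 16321/(-10 + (⅓)*56 + (⅓)*62) = (61*(-137))*(11583/120625361) + 16321/(-10 + 56/3 + 62/3) = -8357*11583/120625361 + 16321/(88/3) = -96799131/120625361 + 16321*(3/88) = -96799131/120625361 + 48963/88 = 5897661227115/10615031768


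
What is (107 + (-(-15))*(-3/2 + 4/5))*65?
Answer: 12545/2 ≈ 6272.5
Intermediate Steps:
(107 + (-(-15))*(-3/2 + 4/5))*65 = (107 + (-5*(-3))*(-3*1/2 + 4*(1/5)))*65 = (107 + 15*(-3/2 + 4/5))*65 = (107 + 15*(-7/10))*65 = (107 - 21/2)*65 = (193/2)*65 = 12545/2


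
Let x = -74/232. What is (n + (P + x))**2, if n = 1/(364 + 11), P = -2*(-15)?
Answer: 1667303320081/1892250000 ≈ 881.12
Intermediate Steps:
P = 30
x = -37/116 (x = -74*1/232 = -37/116 ≈ -0.31897)
n = 1/375 ≈ 0.0026667
(n + (P + x))**2 = (1/375 + (30 - 37/116))**2 = (1/375 + 3443/116)**2 = (1291241/43500)**2 = 1667303320081/1892250000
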